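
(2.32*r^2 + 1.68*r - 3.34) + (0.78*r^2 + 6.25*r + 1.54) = 3.1*r^2 + 7.93*r - 1.8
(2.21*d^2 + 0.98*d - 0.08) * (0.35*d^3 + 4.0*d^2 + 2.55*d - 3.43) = 0.7735*d^5 + 9.183*d^4 + 9.5275*d^3 - 5.4013*d^2 - 3.5654*d + 0.2744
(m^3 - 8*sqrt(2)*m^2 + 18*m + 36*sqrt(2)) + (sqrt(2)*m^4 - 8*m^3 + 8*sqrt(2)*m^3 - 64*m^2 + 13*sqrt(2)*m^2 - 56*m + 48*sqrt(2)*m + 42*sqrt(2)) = sqrt(2)*m^4 - 7*m^3 + 8*sqrt(2)*m^3 - 64*m^2 + 5*sqrt(2)*m^2 - 38*m + 48*sqrt(2)*m + 78*sqrt(2)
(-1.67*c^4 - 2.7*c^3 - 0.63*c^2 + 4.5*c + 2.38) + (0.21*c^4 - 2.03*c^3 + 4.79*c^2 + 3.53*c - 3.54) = -1.46*c^4 - 4.73*c^3 + 4.16*c^2 + 8.03*c - 1.16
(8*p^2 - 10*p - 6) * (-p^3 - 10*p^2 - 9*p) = -8*p^5 - 70*p^4 + 34*p^3 + 150*p^2 + 54*p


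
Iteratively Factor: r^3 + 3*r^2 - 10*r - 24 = (r - 3)*(r^2 + 6*r + 8) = (r - 3)*(r + 4)*(r + 2)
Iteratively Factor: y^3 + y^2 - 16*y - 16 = (y + 4)*(y^2 - 3*y - 4) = (y + 1)*(y + 4)*(y - 4)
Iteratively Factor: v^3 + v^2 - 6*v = (v)*(v^2 + v - 6) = v*(v - 2)*(v + 3)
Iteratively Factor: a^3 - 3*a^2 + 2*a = (a)*(a^2 - 3*a + 2) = a*(a - 2)*(a - 1)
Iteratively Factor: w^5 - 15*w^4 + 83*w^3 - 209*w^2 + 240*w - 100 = (w - 2)*(w^4 - 13*w^3 + 57*w^2 - 95*w + 50) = (w - 2)*(w - 1)*(w^3 - 12*w^2 + 45*w - 50) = (w - 5)*(w - 2)*(w - 1)*(w^2 - 7*w + 10) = (w - 5)^2*(w - 2)*(w - 1)*(w - 2)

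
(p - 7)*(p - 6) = p^2 - 13*p + 42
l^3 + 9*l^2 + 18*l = l*(l + 3)*(l + 6)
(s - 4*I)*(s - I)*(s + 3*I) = s^3 - 2*I*s^2 + 11*s - 12*I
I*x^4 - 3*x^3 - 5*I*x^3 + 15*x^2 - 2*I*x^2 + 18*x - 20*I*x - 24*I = (x - 6)*(x - I)*(x + 4*I)*(I*x + I)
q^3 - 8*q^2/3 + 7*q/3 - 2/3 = (q - 1)^2*(q - 2/3)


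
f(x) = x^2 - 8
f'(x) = 2*x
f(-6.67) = 36.49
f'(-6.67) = -13.34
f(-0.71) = -7.50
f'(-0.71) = -1.42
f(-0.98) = -7.04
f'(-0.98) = -1.96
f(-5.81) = 25.76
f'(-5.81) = -11.62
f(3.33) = 3.09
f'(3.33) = 6.66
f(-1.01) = -6.98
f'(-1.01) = -2.02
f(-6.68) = 36.62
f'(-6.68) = -13.36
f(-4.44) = 11.71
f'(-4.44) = -8.88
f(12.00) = 136.00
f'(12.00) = 24.00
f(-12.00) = 136.00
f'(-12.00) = -24.00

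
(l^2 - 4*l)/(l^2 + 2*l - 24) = l/(l + 6)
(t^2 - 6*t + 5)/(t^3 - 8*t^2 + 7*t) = (t - 5)/(t*(t - 7))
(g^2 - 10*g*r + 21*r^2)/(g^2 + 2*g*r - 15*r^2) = (g - 7*r)/(g + 5*r)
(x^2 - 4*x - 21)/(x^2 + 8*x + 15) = (x - 7)/(x + 5)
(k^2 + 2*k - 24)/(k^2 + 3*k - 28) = (k + 6)/(k + 7)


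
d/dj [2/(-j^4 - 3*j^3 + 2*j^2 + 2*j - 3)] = 2*(4*j^3 + 9*j^2 - 4*j - 2)/(j^4 + 3*j^3 - 2*j^2 - 2*j + 3)^2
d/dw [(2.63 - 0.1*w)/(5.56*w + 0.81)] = (-81.753128*w - 11.910078)/(5.56*w + 0.81)^3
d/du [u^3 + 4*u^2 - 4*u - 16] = 3*u^2 + 8*u - 4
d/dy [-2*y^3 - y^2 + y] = -6*y^2 - 2*y + 1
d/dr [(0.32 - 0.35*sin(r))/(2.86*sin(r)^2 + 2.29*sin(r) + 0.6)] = (1.001*sin(r)^2 - 1.8304*sin(r) - 0.9428)*cos(r)/(8.1796*sin(r)^4 + 13.0988*sin(r)^3 + 8.6761*sin(r)^2 + 2.748*sin(r) + 0.36)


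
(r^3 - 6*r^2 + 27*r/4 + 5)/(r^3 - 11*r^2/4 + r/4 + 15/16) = 4*(r - 4)/(4*r - 3)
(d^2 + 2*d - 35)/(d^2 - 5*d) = (d + 7)/d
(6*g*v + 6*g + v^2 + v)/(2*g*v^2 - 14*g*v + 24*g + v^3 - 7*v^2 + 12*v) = (6*g*v + 6*g + v^2 + v)/(2*g*v^2 - 14*g*v + 24*g + v^3 - 7*v^2 + 12*v)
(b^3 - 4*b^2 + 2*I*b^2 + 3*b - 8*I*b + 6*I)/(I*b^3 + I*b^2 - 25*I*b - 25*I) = (-I*b^3 + b^2*(2 + 4*I) + b*(-8 - 3*I) + 6)/(b^3 + b^2 - 25*b - 25)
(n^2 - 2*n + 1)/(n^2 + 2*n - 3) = (n - 1)/(n + 3)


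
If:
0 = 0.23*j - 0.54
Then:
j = 2.35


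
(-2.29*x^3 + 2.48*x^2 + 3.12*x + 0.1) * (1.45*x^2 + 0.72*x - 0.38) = -3.3205*x^5 + 1.9472*x^4 + 7.1798*x^3 + 1.449*x^2 - 1.1136*x - 0.038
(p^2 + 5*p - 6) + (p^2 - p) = 2*p^2 + 4*p - 6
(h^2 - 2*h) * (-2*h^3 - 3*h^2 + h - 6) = -2*h^5 + h^4 + 7*h^3 - 8*h^2 + 12*h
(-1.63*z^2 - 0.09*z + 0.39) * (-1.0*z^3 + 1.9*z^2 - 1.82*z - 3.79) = 1.63*z^5 - 3.007*z^4 + 2.4056*z^3 + 7.0825*z^2 - 0.3687*z - 1.4781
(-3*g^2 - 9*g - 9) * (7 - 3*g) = 9*g^3 + 6*g^2 - 36*g - 63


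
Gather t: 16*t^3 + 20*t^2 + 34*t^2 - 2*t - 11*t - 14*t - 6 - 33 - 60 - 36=16*t^3 + 54*t^2 - 27*t - 135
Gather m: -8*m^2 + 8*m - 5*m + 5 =-8*m^2 + 3*m + 5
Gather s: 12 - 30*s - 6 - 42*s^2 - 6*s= -42*s^2 - 36*s + 6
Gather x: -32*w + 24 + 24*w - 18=6 - 8*w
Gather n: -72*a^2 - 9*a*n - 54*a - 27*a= -72*a^2 - 9*a*n - 81*a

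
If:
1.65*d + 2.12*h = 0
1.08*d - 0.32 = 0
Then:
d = 0.30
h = -0.23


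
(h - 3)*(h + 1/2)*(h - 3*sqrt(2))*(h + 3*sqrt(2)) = h^4 - 5*h^3/2 - 39*h^2/2 + 45*h + 27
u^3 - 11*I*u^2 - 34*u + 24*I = (u - 6*I)*(u - 4*I)*(u - I)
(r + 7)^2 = r^2 + 14*r + 49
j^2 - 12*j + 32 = (j - 8)*(j - 4)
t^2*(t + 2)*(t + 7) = t^4 + 9*t^3 + 14*t^2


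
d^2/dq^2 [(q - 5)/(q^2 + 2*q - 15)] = 2*(3*(1 - q)*(q^2 + 2*q - 15) + 4*(q - 5)*(q + 1)^2)/(q^2 + 2*q - 15)^3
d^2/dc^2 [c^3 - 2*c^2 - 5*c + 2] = 6*c - 4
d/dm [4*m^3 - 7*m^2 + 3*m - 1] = 12*m^2 - 14*m + 3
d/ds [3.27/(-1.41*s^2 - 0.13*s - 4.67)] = (9.2214*s + 0.4251)/(1.41*s^2 + 0.13*s + 4.67)^2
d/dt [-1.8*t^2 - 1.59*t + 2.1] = -3.6*t - 1.59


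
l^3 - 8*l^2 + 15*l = l*(l - 5)*(l - 3)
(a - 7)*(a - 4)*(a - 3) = a^3 - 14*a^2 + 61*a - 84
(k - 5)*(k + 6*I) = k^2 - 5*k + 6*I*k - 30*I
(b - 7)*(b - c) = b^2 - b*c - 7*b + 7*c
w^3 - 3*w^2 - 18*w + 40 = (w - 5)*(w - 2)*(w + 4)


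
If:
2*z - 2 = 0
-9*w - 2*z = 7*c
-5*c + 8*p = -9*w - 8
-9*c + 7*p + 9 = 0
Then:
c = -5/2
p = -9/2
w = 31/18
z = 1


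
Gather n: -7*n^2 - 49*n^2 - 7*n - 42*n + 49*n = -56*n^2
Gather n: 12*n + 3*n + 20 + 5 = 15*n + 25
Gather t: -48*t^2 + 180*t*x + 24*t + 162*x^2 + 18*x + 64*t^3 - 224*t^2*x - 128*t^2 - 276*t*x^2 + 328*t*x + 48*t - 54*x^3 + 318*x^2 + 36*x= 64*t^3 + t^2*(-224*x - 176) + t*(-276*x^2 + 508*x + 72) - 54*x^3 + 480*x^2 + 54*x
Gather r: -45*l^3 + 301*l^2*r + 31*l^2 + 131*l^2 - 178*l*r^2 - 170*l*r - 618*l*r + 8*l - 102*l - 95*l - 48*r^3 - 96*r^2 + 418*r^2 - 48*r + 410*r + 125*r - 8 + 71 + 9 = -45*l^3 + 162*l^2 - 189*l - 48*r^3 + r^2*(322 - 178*l) + r*(301*l^2 - 788*l + 487) + 72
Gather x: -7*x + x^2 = x^2 - 7*x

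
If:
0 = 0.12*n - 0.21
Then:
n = 1.75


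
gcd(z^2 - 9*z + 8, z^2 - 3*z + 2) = z - 1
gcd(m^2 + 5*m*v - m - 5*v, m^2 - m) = m - 1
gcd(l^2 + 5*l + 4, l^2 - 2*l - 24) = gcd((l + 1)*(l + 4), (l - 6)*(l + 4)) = l + 4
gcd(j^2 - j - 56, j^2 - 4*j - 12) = 1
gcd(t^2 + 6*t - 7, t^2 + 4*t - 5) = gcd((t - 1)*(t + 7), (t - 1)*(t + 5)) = t - 1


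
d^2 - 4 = (d - 2)*(d + 2)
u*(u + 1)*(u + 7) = u^3 + 8*u^2 + 7*u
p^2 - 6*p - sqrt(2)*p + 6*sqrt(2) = (p - 6)*(p - sqrt(2))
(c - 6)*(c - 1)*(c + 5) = c^3 - 2*c^2 - 29*c + 30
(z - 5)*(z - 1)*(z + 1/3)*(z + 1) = z^4 - 14*z^3/3 - 8*z^2/3 + 14*z/3 + 5/3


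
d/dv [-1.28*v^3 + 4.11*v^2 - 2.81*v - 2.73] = -3.84*v^2 + 8.22*v - 2.81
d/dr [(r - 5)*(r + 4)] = 2*r - 1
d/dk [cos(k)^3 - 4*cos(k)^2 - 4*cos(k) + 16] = (-3*cos(k)^2 + 8*cos(k) + 4)*sin(k)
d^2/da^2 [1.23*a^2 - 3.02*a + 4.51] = 2.46000000000000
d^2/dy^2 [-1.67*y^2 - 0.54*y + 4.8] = -3.34000000000000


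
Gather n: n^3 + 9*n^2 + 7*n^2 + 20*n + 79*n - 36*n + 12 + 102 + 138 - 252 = n^3 + 16*n^2 + 63*n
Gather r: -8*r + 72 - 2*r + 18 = 90 - 10*r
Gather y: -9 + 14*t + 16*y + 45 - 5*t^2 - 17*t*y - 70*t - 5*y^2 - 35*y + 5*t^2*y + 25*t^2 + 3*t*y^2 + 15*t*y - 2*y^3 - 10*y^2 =20*t^2 - 56*t - 2*y^3 + y^2*(3*t - 15) + y*(5*t^2 - 2*t - 19) + 36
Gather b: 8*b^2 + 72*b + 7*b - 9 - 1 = 8*b^2 + 79*b - 10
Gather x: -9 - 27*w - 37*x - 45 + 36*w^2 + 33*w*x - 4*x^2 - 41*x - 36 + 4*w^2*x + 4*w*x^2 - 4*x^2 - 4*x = 36*w^2 - 27*w + x^2*(4*w - 8) + x*(4*w^2 + 33*w - 82) - 90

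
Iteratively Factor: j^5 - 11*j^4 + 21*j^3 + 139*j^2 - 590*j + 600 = (j - 5)*(j^4 - 6*j^3 - 9*j^2 + 94*j - 120) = (j - 5)*(j + 4)*(j^3 - 10*j^2 + 31*j - 30) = (j - 5)*(j - 3)*(j + 4)*(j^2 - 7*j + 10) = (j - 5)^2*(j - 3)*(j + 4)*(j - 2)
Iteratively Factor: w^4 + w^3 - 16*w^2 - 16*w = (w + 1)*(w^3 - 16*w) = w*(w + 1)*(w^2 - 16) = w*(w + 1)*(w + 4)*(w - 4)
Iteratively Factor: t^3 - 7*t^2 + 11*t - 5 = (t - 1)*(t^2 - 6*t + 5) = (t - 5)*(t - 1)*(t - 1)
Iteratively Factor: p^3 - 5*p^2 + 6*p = (p - 3)*(p^2 - 2*p) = p*(p - 3)*(p - 2)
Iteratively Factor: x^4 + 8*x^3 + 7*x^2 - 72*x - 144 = (x + 4)*(x^3 + 4*x^2 - 9*x - 36) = (x + 4)^2*(x^2 - 9) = (x - 3)*(x + 4)^2*(x + 3)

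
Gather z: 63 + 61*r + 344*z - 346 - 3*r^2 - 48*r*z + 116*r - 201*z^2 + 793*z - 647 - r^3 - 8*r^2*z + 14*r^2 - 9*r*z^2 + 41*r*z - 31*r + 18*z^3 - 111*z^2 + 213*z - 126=-r^3 + 11*r^2 + 146*r + 18*z^3 + z^2*(-9*r - 312) + z*(-8*r^2 - 7*r + 1350) - 1056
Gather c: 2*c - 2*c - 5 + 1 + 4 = 0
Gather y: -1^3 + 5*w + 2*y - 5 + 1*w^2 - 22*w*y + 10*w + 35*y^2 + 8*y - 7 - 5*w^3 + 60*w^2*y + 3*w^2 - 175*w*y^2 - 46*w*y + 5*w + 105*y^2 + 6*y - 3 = -5*w^3 + 4*w^2 + 20*w + y^2*(140 - 175*w) + y*(60*w^2 - 68*w + 16) - 16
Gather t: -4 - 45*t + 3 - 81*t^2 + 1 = -81*t^2 - 45*t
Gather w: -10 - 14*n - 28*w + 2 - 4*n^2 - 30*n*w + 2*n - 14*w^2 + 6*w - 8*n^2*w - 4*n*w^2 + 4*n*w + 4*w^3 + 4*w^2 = -4*n^2 - 12*n + 4*w^3 + w^2*(-4*n - 10) + w*(-8*n^2 - 26*n - 22) - 8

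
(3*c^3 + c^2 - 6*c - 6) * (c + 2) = 3*c^4 + 7*c^3 - 4*c^2 - 18*c - 12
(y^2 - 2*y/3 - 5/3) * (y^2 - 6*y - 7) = y^4 - 20*y^3/3 - 14*y^2/3 + 44*y/3 + 35/3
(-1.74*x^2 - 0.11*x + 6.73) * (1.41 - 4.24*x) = 7.3776*x^3 - 1.987*x^2 - 28.6903*x + 9.4893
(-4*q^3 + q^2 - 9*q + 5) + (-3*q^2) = -4*q^3 - 2*q^2 - 9*q + 5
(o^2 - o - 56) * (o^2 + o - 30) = o^4 - 87*o^2 - 26*o + 1680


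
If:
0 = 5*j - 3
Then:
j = 3/5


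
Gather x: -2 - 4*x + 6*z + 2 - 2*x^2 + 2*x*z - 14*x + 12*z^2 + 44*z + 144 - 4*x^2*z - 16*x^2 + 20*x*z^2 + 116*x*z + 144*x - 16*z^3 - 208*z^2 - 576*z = x^2*(-4*z - 18) + x*(20*z^2 + 118*z + 126) - 16*z^3 - 196*z^2 - 526*z + 144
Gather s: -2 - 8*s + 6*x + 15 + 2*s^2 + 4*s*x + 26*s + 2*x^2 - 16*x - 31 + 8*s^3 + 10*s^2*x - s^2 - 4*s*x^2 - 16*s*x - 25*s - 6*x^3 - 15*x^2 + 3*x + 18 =8*s^3 + s^2*(10*x + 1) + s*(-4*x^2 - 12*x - 7) - 6*x^3 - 13*x^2 - 7*x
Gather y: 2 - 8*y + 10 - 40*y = 12 - 48*y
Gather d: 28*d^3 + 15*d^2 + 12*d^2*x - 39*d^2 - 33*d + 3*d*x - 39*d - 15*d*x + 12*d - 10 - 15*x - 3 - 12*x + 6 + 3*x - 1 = 28*d^3 + d^2*(12*x - 24) + d*(-12*x - 60) - 24*x - 8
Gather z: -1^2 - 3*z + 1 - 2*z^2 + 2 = -2*z^2 - 3*z + 2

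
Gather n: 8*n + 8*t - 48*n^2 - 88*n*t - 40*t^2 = -48*n^2 + n*(8 - 88*t) - 40*t^2 + 8*t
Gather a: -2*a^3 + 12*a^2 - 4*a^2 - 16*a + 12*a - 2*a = -2*a^3 + 8*a^2 - 6*a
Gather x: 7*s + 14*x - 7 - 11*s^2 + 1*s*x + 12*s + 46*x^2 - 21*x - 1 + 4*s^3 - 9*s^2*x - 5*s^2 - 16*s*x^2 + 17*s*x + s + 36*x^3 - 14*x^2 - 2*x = 4*s^3 - 16*s^2 + 20*s + 36*x^3 + x^2*(32 - 16*s) + x*(-9*s^2 + 18*s - 9) - 8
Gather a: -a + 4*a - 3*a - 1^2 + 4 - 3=0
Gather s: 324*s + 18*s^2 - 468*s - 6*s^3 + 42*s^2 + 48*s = -6*s^3 + 60*s^2 - 96*s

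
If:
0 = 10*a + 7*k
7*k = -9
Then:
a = 9/10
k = -9/7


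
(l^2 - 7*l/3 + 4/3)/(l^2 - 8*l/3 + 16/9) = 3*(l - 1)/(3*l - 4)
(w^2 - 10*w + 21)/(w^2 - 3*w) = (w - 7)/w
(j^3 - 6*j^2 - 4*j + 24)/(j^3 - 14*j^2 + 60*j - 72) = (j + 2)/(j - 6)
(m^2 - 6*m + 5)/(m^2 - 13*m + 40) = (m - 1)/(m - 8)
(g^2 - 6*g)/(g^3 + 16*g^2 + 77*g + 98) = g*(g - 6)/(g^3 + 16*g^2 + 77*g + 98)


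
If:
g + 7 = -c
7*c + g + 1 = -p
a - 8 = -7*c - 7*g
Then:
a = 57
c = 1 - p/6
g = p/6 - 8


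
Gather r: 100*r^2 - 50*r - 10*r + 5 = 100*r^2 - 60*r + 5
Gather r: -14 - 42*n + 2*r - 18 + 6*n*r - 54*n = -96*n + r*(6*n + 2) - 32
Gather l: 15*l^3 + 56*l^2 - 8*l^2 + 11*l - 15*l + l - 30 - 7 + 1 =15*l^3 + 48*l^2 - 3*l - 36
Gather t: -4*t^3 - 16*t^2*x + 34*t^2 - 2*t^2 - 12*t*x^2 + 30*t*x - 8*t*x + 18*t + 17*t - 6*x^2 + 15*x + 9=-4*t^3 + t^2*(32 - 16*x) + t*(-12*x^2 + 22*x + 35) - 6*x^2 + 15*x + 9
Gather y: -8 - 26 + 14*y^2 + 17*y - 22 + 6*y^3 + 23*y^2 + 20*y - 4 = 6*y^3 + 37*y^2 + 37*y - 60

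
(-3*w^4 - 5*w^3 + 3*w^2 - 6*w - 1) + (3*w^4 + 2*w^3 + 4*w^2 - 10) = -3*w^3 + 7*w^2 - 6*w - 11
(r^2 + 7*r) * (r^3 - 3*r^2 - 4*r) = r^5 + 4*r^4 - 25*r^3 - 28*r^2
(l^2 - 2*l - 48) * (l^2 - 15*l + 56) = l^4 - 17*l^3 + 38*l^2 + 608*l - 2688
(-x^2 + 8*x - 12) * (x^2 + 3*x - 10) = -x^4 + 5*x^3 + 22*x^2 - 116*x + 120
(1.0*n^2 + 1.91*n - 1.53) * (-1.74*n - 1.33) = -1.74*n^3 - 4.6534*n^2 + 0.1219*n + 2.0349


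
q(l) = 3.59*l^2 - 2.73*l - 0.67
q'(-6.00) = -45.81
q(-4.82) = 95.89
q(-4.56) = 86.43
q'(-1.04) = -10.20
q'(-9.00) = -67.35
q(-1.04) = 6.05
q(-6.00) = 144.95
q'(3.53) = 22.62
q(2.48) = 14.64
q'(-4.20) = -32.89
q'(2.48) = 15.08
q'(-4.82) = -37.34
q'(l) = 7.18*l - 2.73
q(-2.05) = 20.01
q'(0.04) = -2.44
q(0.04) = -0.77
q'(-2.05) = -17.45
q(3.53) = 34.43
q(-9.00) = 314.69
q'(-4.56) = -35.47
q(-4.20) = 74.12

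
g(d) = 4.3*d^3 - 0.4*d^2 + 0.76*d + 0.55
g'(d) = 12.9*d^2 - 0.8*d + 0.76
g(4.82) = 476.43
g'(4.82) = 296.60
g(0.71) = 2.43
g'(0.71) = 6.69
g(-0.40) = -0.09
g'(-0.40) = 3.14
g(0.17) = 0.69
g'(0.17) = 1.00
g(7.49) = 1790.62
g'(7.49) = 718.46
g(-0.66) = -1.36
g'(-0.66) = 6.91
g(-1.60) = -19.30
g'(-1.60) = 35.06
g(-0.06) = 0.50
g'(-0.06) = 0.85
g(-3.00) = -121.43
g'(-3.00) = 119.26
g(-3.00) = -121.43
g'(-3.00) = 119.26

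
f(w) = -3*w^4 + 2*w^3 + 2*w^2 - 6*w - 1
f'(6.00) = -2358.00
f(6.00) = -3421.00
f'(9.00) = -8232.00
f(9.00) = -18118.00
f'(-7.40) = 5155.65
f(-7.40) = -9653.50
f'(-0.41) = -5.80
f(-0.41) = 1.57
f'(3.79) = -557.93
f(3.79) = -505.11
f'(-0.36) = -6.10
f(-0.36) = 1.28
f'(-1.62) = 54.28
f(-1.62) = -15.20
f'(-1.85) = 83.11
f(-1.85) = -30.86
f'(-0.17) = -6.45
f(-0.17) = 0.07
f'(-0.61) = -3.48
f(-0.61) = 2.53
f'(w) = -12*w^3 + 6*w^2 + 4*w - 6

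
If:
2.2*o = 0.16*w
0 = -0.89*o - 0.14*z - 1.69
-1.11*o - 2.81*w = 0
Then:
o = 0.00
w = 0.00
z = -12.07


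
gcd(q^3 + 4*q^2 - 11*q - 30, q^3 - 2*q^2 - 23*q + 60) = q^2 + 2*q - 15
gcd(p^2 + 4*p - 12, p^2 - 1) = 1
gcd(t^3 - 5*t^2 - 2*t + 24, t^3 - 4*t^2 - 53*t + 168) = t - 3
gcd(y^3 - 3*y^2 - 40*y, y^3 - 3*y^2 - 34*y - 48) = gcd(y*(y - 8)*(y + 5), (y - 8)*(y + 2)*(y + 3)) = y - 8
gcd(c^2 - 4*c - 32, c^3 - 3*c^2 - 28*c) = c + 4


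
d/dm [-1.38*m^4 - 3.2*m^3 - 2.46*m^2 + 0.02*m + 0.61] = -5.52*m^3 - 9.6*m^2 - 4.92*m + 0.02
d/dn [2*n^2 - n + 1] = 4*n - 1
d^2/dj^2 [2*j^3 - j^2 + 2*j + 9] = 12*j - 2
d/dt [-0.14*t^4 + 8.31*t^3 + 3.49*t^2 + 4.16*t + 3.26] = -0.56*t^3 + 24.93*t^2 + 6.98*t + 4.16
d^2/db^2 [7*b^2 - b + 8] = 14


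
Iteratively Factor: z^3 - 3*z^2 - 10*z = (z - 5)*(z^2 + 2*z) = (z - 5)*(z + 2)*(z)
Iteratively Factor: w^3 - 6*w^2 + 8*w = (w - 4)*(w^2 - 2*w) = (w - 4)*(w - 2)*(w)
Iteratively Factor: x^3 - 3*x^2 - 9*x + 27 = (x - 3)*(x^2 - 9) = (x - 3)^2*(x + 3)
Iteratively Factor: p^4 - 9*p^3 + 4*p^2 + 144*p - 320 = (p - 4)*(p^3 - 5*p^2 - 16*p + 80) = (p - 5)*(p - 4)*(p^2 - 16) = (p - 5)*(p - 4)^2*(p + 4)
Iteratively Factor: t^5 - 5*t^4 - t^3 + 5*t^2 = (t)*(t^4 - 5*t^3 - t^2 + 5*t) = t*(t + 1)*(t^3 - 6*t^2 + 5*t) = t^2*(t + 1)*(t^2 - 6*t + 5) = t^2*(t - 1)*(t + 1)*(t - 5)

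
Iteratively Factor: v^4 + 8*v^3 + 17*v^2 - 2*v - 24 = (v + 2)*(v^3 + 6*v^2 + 5*v - 12) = (v + 2)*(v + 3)*(v^2 + 3*v - 4) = (v + 2)*(v + 3)*(v + 4)*(v - 1)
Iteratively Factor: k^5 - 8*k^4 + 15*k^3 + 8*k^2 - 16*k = (k - 4)*(k^4 - 4*k^3 - k^2 + 4*k) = (k - 4)^2*(k^3 - k) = (k - 4)^2*(k - 1)*(k^2 + k) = (k - 4)^2*(k - 1)*(k + 1)*(k)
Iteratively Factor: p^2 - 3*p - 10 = (p - 5)*(p + 2)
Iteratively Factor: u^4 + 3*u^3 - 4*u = (u + 2)*(u^3 + u^2 - 2*u) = u*(u + 2)*(u^2 + u - 2) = u*(u - 1)*(u + 2)*(u + 2)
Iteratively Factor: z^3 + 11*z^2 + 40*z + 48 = (z + 3)*(z^2 + 8*z + 16) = (z + 3)*(z + 4)*(z + 4)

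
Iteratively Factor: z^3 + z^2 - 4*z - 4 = (z + 2)*(z^2 - z - 2) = (z + 1)*(z + 2)*(z - 2)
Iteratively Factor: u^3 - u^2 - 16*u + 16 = (u - 4)*(u^2 + 3*u - 4) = (u - 4)*(u + 4)*(u - 1)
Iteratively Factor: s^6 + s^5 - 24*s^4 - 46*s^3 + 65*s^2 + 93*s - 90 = (s + 2)*(s^5 - s^4 - 22*s^3 - 2*s^2 + 69*s - 45) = (s - 1)*(s + 2)*(s^4 - 22*s^2 - 24*s + 45) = (s - 1)^2*(s + 2)*(s^3 + s^2 - 21*s - 45) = (s - 5)*(s - 1)^2*(s + 2)*(s^2 + 6*s + 9) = (s - 5)*(s - 1)^2*(s + 2)*(s + 3)*(s + 3)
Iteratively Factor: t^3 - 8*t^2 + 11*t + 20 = (t + 1)*(t^2 - 9*t + 20) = (t - 4)*(t + 1)*(t - 5)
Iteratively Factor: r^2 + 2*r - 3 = (r - 1)*(r + 3)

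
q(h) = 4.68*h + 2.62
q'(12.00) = 4.68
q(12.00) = 58.78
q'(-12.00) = 4.68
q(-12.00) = -53.54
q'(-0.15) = 4.68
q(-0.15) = 1.92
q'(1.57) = 4.68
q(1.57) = 9.97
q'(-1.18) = 4.68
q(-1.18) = -2.90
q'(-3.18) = 4.68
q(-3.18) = -12.26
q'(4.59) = 4.68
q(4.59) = 24.10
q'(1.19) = 4.68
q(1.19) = 8.19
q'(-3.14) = 4.68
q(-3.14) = -12.08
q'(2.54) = 4.68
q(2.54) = 14.51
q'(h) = 4.68000000000000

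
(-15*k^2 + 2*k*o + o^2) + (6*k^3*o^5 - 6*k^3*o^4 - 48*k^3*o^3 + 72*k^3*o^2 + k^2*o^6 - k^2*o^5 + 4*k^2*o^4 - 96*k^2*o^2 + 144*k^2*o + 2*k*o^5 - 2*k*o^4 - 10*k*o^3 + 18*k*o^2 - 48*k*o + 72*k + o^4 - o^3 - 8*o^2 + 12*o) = 6*k^3*o^5 - 6*k^3*o^4 - 48*k^3*o^3 + 72*k^3*o^2 + k^2*o^6 - k^2*o^5 + 4*k^2*o^4 - 96*k^2*o^2 + 144*k^2*o - 15*k^2 + 2*k*o^5 - 2*k*o^4 - 10*k*o^3 + 18*k*o^2 - 46*k*o + 72*k + o^4 - o^3 - 7*o^2 + 12*o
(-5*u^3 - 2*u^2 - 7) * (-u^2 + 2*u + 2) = 5*u^5 - 8*u^4 - 14*u^3 + 3*u^2 - 14*u - 14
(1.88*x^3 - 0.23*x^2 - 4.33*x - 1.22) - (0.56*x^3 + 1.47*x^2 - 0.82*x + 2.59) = 1.32*x^3 - 1.7*x^2 - 3.51*x - 3.81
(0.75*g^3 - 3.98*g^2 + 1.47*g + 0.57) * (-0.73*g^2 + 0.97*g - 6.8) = -0.5475*g^5 + 3.6329*g^4 - 10.0337*g^3 + 28.0738*g^2 - 9.4431*g - 3.876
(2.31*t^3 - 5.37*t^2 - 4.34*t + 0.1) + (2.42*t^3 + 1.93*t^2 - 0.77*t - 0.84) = 4.73*t^3 - 3.44*t^2 - 5.11*t - 0.74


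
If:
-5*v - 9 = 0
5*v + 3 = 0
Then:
No Solution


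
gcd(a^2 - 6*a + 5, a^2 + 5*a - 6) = a - 1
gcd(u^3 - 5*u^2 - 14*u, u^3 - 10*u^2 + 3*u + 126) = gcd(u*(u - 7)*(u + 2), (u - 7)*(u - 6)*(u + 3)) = u - 7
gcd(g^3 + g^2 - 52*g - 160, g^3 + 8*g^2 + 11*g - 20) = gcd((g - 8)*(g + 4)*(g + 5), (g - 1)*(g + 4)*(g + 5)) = g^2 + 9*g + 20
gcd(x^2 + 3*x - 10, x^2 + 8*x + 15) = x + 5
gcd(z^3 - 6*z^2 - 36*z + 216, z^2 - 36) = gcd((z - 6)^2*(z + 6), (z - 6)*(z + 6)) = z^2 - 36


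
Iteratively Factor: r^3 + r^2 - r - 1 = (r + 1)*(r^2 - 1) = (r + 1)^2*(r - 1)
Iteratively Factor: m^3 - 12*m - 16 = (m - 4)*(m^2 + 4*m + 4) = (m - 4)*(m + 2)*(m + 2)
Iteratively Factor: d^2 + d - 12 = (d + 4)*(d - 3)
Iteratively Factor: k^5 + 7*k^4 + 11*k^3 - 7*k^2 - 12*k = (k + 3)*(k^4 + 4*k^3 - k^2 - 4*k) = (k - 1)*(k + 3)*(k^3 + 5*k^2 + 4*k) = (k - 1)*(k + 1)*(k + 3)*(k^2 + 4*k) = k*(k - 1)*(k + 1)*(k + 3)*(k + 4)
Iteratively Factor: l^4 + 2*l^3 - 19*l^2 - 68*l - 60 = (l + 2)*(l^3 - 19*l - 30) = (l + 2)^2*(l^2 - 2*l - 15) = (l - 5)*(l + 2)^2*(l + 3)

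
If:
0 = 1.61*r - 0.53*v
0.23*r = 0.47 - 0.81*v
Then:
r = 0.17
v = 0.53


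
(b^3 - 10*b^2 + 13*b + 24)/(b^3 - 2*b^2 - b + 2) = (b^2 - 11*b + 24)/(b^2 - 3*b + 2)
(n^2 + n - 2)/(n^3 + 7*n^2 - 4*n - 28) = (n - 1)/(n^2 + 5*n - 14)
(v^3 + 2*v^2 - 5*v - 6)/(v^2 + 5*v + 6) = (v^2 - v - 2)/(v + 2)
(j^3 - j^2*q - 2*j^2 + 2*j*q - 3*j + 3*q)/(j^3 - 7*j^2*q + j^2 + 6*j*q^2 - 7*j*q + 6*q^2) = (3 - j)/(-j + 6*q)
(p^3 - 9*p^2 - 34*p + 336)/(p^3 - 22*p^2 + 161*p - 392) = (p + 6)/(p - 7)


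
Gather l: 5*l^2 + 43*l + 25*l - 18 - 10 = 5*l^2 + 68*l - 28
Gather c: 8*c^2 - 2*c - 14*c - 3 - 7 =8*c^2 - 16*c - 10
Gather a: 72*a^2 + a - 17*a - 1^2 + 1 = 72*a^2 - 16*a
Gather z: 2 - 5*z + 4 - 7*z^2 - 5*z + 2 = -7*z^2 - 10*z + 8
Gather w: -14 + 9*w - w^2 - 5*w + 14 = -w^2 + 4*w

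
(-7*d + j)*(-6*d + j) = 42*d^2 - 13*d*j + j^2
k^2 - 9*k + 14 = (k - 7)*(k - 2)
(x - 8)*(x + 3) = x^2 - 5*x - 24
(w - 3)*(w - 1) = w^2 - 4*w + 3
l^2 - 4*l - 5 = (l - 5)*(l + 1)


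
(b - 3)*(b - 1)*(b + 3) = b^3 - b^2 - 9*b + 9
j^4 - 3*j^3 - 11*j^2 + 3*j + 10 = (j - 5)*(j - 1)*(j + 1)*(j + 2)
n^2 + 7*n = n*(n + 7)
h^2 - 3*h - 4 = (h - 4)*(h + 1)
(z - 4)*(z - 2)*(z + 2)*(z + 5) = z^4 + z^3 - 24*z^2 - 4*z + 80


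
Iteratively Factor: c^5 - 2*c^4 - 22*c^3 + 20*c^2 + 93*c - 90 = (c - 2)*(c^4 - 22*c^2 - 24*c + 45) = (c - 2)*(c + 3)*(c^3 - 3*c^2 - 13*c + 15) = (c - 5)*(c - 2)*(c + 3)*(c^2 + 2*c - 3) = (c - 5)*(c - 2)*(c + 3)^2*(c - 1)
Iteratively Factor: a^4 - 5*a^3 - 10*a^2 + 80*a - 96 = (a - 2)*(a^3 - 3*a^2 - 16*a + 48) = (a - 4)*(a - 2)*(a^2 + a - 12) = (a - 4)*(a - 3)*(a - 2)*(a + 4)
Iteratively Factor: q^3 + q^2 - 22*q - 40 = (q - 5)*(q^2 + 6*q + 8) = (q - 5)*(q + 4)*(q + 2)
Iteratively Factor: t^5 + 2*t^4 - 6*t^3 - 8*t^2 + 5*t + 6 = (t - 2)*(t^4 + 4*t^3 + 2*t^2 - 4*t - 3) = (t - 2)*(t + 1)*(t^3 + 3*t^2 - t - 3) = (t - 2)*(t + 1)^2*(t^2 + 2*t - 3) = (t - 2)*(t - 1)*(t + 1)^2*(t + 3)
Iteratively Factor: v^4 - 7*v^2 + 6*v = (v - 2)*(v^3 + 2*v^2 - 3*v) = (v - 2)*(v + 3)*(v^2 - v) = (v - 2)*(v - 1)*(v + 3)*(v)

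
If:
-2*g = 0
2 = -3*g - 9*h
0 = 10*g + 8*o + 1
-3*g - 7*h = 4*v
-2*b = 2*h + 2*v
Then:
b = -1/6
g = 0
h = -2/9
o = -1/8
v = 7/18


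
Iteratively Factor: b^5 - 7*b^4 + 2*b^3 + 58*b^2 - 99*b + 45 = (b - 1)*(b^4 - 6*b^3 - 4*b^2 + 54*b - 45) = (b - 1)*(b + 3)*(b^3 - 9*b^2 + 23*b - 15) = (b - 1)^2*(b + 3)*(b^2 - 8*b + 15) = (b - 5)*(b - 1)^2*(b + 3)*(b - 3)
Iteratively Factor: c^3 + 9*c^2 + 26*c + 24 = (c + 4)*(c^2 + 5*c + 6) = (c + 3)*(c + 4)*(c + 2)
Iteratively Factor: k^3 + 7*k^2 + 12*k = (k + 3)*(k^2 + 4*k) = (k + 3)*(k + 4)*(k)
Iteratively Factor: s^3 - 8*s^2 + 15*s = (s - 3)*(s^2 - 5*s) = s*(s - 3)*(s - 5)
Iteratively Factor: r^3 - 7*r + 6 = (r - 1)*(r^2 + r - 6) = (r - 2)*(r - 1)*(r + 3)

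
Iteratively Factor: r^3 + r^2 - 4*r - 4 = (r + 1)*(r^2 - 4) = (r + 1)*(r + 2)*(r - 2)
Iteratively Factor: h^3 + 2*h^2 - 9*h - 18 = (h + 3)*(h^2 - h - 6) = (h - 3)*(h + 3)*(h + 2)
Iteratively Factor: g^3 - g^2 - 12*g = (g)*(g^2 - g - 12) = g*(g + 3)*(g - 4)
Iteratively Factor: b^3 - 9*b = (b + 3)*(b^2 - 3*b) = b*(b + 3)*(b - 3)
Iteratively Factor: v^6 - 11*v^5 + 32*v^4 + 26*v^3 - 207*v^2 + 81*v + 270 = (v - 3)*(v^5 - 8*v^4 + 8*v^3 + 50*v^2 - 57*v - 90) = (v - 3)*(v + 2)*(v^4 - 10*v^3 + 28*v^2 - 6*v - 45) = (v - 3)*(v + 1)*(v + 2)*(v^3 - 11*v^2 + 39*v - 45) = (v - 5)*(v - 3)*(v + 1)*(v + 2)*(v^2 - 6*v + 9) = (v - 5)*(v - 3)^2*(v + 1)*(v + 2)*(v - 3)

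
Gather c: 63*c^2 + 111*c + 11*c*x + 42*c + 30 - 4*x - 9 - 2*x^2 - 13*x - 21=63*c^2 + c*(11*x + 153) - 2*x^2 - 17*x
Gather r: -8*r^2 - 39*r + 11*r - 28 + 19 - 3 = -8*r^2 - 28*r - 12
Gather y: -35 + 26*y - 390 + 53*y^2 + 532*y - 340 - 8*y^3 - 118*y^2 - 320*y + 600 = -8*y^3 - 65*y^2 + 238*y - 165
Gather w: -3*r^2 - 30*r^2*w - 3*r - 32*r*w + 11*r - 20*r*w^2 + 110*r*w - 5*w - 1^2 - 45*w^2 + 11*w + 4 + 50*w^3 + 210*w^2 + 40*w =-3*r^2 + 8*r + 50*w^3 + w^2*(165 - 20*r) + w*(-30*r^2 + 78*r + 46) + 3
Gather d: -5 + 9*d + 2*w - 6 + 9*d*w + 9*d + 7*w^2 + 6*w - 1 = d*(9*w + 18) + 7*w^2 + 8*w - 12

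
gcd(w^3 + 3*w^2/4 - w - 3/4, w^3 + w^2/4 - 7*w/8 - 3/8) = w^2 - w/4 - 3/4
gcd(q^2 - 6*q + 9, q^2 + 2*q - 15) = q - 3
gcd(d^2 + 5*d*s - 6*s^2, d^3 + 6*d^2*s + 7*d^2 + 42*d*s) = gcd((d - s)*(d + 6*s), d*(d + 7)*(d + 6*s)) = d + 6*s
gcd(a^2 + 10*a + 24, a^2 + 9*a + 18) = a + 6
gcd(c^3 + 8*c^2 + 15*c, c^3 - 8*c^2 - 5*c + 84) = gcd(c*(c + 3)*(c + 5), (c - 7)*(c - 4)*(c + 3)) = c + 3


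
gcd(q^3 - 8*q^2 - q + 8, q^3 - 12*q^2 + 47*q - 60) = 1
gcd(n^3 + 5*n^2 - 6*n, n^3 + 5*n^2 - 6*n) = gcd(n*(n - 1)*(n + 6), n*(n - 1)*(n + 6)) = n^3 + 5*n^2 - 6*n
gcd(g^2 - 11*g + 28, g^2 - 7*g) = g - 7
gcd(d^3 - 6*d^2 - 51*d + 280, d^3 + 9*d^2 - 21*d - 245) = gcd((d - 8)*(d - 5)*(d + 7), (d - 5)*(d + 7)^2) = d^2 + 2*d - 35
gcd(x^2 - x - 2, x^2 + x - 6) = x - 2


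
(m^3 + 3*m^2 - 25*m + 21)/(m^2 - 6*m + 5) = (m^2 + 4*m - 21)/(m - 5)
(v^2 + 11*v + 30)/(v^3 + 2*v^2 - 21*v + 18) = (v + 5)/(v^2 - 4*v + 3)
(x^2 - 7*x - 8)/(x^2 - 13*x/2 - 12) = 2*(x + 1)/(2*x + 3)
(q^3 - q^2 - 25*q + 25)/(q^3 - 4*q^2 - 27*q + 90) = (q^2 - 6*q + 5)/(q^2 - 9*q + 18)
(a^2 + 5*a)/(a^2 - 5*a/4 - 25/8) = 8*a*(a + 5)/(8*a^2 - 10*a - 25)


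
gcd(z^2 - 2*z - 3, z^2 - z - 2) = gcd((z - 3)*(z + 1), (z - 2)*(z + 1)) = z + 1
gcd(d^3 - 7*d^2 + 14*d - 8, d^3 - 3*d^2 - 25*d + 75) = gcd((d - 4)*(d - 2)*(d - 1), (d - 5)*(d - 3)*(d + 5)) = 1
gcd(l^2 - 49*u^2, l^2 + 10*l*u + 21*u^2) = l + 7*u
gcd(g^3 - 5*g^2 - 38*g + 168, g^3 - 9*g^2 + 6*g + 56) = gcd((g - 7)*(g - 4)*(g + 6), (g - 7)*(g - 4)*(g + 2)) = g^2 - 11*g + 28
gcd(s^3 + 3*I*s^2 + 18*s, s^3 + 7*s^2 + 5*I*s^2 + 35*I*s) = s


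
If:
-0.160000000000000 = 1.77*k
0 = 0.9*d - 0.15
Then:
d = 0.17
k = -0.09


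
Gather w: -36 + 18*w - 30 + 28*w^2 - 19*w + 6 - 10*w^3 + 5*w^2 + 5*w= -10*w^3 + 33*w^2 + 4*w - 60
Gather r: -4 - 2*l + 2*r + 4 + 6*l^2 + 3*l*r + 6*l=6*l^2 + 4*l + r*(3*l + 2)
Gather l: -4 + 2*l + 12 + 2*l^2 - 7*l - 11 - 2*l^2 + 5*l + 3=0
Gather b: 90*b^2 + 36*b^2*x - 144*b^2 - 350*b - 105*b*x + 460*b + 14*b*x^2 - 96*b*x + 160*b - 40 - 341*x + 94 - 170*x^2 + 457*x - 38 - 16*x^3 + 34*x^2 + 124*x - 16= b^2*(36*x - 54) + b*(14*x^2 - 201*x + 270) - 16*x^3 - 136*x^2 + 240*x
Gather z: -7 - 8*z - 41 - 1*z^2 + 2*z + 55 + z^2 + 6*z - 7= 0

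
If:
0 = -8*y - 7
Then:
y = -7/8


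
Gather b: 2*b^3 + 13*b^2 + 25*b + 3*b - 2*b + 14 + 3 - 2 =2*b^3 + 13*b^2 + 26*b + 15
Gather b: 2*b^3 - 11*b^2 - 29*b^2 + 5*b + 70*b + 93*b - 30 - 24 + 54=2*b^3 - 40*b^2 + 168*b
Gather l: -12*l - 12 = -12*l - 12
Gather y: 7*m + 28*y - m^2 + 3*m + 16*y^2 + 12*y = -m^2 + 10*m + 16*y^2 + 40*y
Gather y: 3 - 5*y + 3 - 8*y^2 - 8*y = -8*y^2 - 13*y + 6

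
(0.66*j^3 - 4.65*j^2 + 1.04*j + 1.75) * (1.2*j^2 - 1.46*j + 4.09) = 0.792*j^5 - 6.5436*j^4 + 10.7364*j^3 - 18.4369*j^2 + 1.6986*j + 7.1575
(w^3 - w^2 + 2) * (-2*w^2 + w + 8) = -2*w^5 + 3*w^4 + 7*w^3 - 12*w^2 + 2*w + 16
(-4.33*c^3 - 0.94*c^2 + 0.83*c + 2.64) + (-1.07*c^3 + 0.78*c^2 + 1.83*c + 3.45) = -5.4*c^3 - 0.16*c^2 + 2.66*c + 6.09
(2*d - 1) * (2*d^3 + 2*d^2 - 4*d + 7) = 4*d^4 + 2*d^3 - 10*d^2 + 18*d - 7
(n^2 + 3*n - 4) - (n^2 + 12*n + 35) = -9*n - 39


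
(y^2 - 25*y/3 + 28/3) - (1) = y^2 - 25*y/3 + 25/3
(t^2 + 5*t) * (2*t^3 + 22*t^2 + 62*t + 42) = 2*t^5 + 32*t^4 + 172*t^3 + 352*t^2 + 210*t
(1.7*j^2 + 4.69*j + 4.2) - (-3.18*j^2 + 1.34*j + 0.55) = 4.88*j^2 + 3.35*j + 3.65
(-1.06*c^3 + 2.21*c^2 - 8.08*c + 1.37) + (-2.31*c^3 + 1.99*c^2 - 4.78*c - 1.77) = -3.37*c^3 + 4.2*c^2 - 12.86*c - 0.4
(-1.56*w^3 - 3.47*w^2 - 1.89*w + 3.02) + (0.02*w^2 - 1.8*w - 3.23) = -1.56*w^3 - 3.45*w^2 - 3.69*w - 0.21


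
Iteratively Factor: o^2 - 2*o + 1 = (o - 1)*(o - 1)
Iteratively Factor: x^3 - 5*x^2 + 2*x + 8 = (x - 2)*(x^2 - 3*x - 4) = (x - 4)*(x - 2)*(x + 1)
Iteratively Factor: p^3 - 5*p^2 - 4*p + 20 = (p - 5)*(p^2 - 4) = (p - 5)*(p + 2)*(p - 2)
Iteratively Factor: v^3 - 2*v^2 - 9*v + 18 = (v + 3)*(v^2 - 5*v + 6) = (v - 2)*(v + 3)*(v - 3)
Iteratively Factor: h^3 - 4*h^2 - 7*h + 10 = (h - 5)*(h^2 + h - 2) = (h - 5)*(h - 1)*(h + 2)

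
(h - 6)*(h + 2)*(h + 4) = h^3 - 28*h - 48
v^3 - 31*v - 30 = (v - 6)*(v + 1)*(v + 5)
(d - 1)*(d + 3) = d^2 + 2*d - 3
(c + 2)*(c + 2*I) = c^2 + 2*c + 2*I*c + 4*I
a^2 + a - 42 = (a - 6)*(a + 7)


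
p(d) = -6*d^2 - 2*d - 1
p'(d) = -12*d - 2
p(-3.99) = -88.54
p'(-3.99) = 45.88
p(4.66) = -140.61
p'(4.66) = -57.92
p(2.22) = -35.01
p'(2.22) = -28.64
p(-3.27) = -58.62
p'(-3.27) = 37.24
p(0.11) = -1.29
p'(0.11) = -3.32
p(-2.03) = -21.67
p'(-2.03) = 22.36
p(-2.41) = -31.03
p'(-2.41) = 26.92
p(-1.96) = -20.13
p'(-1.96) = 21.52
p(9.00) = -505.00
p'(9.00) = -110.00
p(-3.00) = -49.00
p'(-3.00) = 34.00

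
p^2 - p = p*(p - 1)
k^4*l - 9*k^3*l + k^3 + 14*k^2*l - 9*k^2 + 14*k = k*(k - 7)*(k - 2)*(k*l + 1)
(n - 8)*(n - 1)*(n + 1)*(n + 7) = n^4 - n^3 - 57*n^2 + n + 56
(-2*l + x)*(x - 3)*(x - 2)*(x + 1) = -2*l*x^3 + 8*l*x^2 - 2*l*x - 12*l + x^4 - 4*x^3 + x^2 + 6*x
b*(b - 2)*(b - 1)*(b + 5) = b^4 + 2*b^3 - 13*b^2 + 10*b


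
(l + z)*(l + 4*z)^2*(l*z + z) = l^4*z + 9*l^3*z^2 + l^3*z + 24*l^2*z^3 + 9*l^2*z^2 + 16*l*z^4 + 24*l*z^3 + 16*z^4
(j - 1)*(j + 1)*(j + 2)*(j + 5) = j^4 + 7*j^3 + 9*j^2 - 7*j - 10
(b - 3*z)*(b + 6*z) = b^2 + 3*b*z - 18*z^2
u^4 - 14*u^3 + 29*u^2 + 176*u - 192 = (u - 8)^2*(u - 1)*(u + 3)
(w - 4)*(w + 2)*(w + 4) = w^3 + 2*w^2 - 16*w - 32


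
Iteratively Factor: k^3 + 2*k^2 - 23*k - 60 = (k - 5)*(k^2 + 7*k + 12) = (k - 5)*(k + 4)*(k + 3)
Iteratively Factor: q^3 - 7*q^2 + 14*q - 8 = (q - 4)*(q^2 - 3*q + 2) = (q - 4)*(q - 1)*(q - 2)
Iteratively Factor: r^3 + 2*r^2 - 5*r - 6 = (r - 2)*(r^2 + 4*r + 3) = (r - 2)*(r + 3)*(r + 1)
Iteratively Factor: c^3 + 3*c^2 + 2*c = (c + 1)*(c^2 + 2*c) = (c + 1)*(c + 2)*(c)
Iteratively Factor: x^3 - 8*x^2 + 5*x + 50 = (x - 5)*(x^2 - 3*x - 10) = (x - 5)^2*(x + 2)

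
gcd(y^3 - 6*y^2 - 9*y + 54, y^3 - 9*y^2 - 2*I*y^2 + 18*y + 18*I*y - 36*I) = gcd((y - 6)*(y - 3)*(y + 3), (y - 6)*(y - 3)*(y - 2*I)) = y^2 - 9*y + 18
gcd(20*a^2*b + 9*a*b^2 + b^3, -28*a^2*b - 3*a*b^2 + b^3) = 4*a*b + b^2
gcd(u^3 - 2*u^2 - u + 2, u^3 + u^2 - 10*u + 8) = u^2 - 3*u + 2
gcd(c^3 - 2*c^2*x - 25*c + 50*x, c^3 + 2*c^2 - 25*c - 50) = c^2 - 25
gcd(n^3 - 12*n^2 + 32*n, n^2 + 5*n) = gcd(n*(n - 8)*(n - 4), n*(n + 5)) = n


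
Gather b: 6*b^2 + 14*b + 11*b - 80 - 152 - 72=6*b^2 + 25*b - 304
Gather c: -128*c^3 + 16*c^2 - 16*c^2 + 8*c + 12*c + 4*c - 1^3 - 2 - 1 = -128*c^3 + 24*c - 4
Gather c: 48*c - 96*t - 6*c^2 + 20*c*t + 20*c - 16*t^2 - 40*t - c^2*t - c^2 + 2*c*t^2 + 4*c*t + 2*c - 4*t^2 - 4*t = c^2*(-t - 7) + c*(2*t^2 + 24*t + 70) - 20*t^2 - 140*t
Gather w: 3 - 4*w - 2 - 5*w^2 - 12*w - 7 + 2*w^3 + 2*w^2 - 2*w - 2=2*w^3 - 3*w^2 - 18*w - 8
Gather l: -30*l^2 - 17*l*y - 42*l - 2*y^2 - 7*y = -30*l^2 + l*(-17*y - 42) - 2*y^2 - 7*y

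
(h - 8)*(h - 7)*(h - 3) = h^3 - 18*h^2 + 101*h - 168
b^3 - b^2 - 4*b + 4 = (b - 2)*(b - 1)*(b + 2)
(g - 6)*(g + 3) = g^2 - 3*g - 18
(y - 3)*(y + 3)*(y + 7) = y^3 + 7*y^2 - 9*y - 63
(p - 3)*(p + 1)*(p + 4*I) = p^3 - 2*p^2 + 4*I*p^2 - 3*p - 8*I*p - 12*I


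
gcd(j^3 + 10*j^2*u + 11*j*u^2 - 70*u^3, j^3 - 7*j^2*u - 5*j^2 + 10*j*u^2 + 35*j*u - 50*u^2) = -j + 2*u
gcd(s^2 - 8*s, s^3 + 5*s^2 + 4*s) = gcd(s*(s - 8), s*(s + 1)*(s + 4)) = s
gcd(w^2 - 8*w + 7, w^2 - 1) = w - 1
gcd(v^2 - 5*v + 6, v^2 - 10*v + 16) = v - 2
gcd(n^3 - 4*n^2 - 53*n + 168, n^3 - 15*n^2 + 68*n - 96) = n^2 - 11*n + 24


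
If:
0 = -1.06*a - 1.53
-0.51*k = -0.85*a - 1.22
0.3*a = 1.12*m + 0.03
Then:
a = -1.44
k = -0.01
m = -0.41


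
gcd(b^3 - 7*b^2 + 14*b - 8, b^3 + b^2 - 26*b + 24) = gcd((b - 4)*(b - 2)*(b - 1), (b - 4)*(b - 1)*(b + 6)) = b^2 - 5*b + 4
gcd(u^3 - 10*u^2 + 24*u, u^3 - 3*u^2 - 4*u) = u^2 - 4*u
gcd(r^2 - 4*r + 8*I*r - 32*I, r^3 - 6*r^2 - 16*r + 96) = r - 4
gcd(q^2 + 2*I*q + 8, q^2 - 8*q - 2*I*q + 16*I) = q - 2*I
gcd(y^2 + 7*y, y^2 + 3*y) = y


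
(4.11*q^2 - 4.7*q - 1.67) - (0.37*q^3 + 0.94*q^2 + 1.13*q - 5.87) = -0.37*q^3 + 3.17*q^2 - 5.83*q + 4.2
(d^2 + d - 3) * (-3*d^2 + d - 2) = -3*d^4 - 2*d^3 + 8*d^2 - 5*d + 6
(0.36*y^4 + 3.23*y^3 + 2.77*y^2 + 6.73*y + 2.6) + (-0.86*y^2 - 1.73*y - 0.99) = 0.36*y^4 + 3.23*y^3 + 1.91*y^2 + 5.0*y + 1.61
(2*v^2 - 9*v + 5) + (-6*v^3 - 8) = -6*v^3 + 2*v^2 - 9*v - 3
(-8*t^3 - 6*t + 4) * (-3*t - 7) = 24*t^4 + 56*t^3 + 18*t^2 + 30*t - 28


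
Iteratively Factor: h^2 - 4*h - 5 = (h - 5)*(h + 1)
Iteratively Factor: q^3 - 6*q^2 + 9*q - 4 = (q - 4)*(q^2 - 2*q + 1) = (q - 4)*(q - 1)*(q - 1)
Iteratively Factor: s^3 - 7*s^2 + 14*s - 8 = (s - 1)*(s^2 - 6*s + 8) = (s - 2)*(s - 1)*(s - 4)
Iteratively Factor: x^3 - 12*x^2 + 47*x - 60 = (x - 4)*(x^2 - 8*x + 15) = (x - 4)*(x - 3)*(x - 5)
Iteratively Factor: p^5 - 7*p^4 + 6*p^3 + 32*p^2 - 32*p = (p - 1)*(p^4 - 6*p^3 + 32*p) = (p - 4)*(p - 1)*(p^3 - 2*p^2 - 8*p) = (p - 4)*(p - 1)*(p + 2)*(p^2 - 4*p) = (p - 4)^2*(p - 1)*(p + 2)*(p)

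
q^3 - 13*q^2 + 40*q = q*(q - 8)*(q - 5)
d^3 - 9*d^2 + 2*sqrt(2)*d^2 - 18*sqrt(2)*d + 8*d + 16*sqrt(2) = (d - 8)*(d - 1)*(d + 2*sqrt(2))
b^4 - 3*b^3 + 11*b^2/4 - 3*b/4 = b*(b - 3/2)*(b - 1)*(b - 1/2)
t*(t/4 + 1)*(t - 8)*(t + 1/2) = t^4/4 - 7*t^3/8 - 17*t^2/2 - 4*t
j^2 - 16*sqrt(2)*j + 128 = (j - 8*sqrt(2))^2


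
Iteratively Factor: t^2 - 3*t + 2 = (t - 1)*(t - 2)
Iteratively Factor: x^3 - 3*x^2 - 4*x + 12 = (x - 2)*(x^2 - x - 6) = (x - 3)*(x - 2)*(x + 2)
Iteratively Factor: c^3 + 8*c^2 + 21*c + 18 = (c + 3)*(c^2 + 5*c + 6) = (c + 2)*(c + 3)*(c + 3)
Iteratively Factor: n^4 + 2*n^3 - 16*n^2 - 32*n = (n + 4)*(n^3 - 2*n^2 - 8*n) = n*(n + 4)*(n^2 - 2*n - 8) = n*(n + 2)*(n + 4)*(n - 4)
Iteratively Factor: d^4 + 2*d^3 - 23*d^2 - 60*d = (d)*(d^3 + 2*d^2 - 23*d - 60) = d*(d + 4)*(d^2 - 2*d - 15) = d*(d - 5)*(d + 4)*(d + 3)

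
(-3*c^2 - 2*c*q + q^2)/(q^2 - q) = (-3*c^2 - 2*c*q + q^2)/(q*(q - 1))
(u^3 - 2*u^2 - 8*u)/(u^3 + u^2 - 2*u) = (u - 4)/(u - 1)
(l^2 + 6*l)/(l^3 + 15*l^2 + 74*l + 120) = l/(l^2 + 9*l + 20)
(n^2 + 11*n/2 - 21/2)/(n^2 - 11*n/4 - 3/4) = 2*(-2*n^2 - 11*n + 21)/(-4*n^2 + 11*n + 3)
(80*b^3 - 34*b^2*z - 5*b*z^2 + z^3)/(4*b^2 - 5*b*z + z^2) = (80*b^3 - 34*b^2*z - 5*b*z^2 + z^3)/(4*b^2 - 5*b*z + z^2)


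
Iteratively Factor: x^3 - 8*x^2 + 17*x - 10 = (x - 2)*(x^2 - 6*x + 5) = (x - 2)*(x - 1)*(x - 5)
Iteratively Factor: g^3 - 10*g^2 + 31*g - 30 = (g - 3)*(g^2 - 7*g + 10) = (g - 3)*(g - 2)*(g - 5)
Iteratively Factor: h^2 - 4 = (h + 2)*(h - 2)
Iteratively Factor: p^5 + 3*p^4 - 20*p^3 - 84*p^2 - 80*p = (p + 4)*(p^4 - p^3 - 16*p^2 - 20*p) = (p + 2)*(p + 4)*(p^3 - 3*p^2 - 10*p) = (p + 2)^2*(p + 4)*(p^2 - 5*p) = p*(p + 2)^2*(p + 4)*(p - 5)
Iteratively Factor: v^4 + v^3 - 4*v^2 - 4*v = (v)*(v^3 + v^2 - 4*v - 4) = v*(v + 1)*(v^2 - 4) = v*(v - 2)*(v + 1)*(v + 2)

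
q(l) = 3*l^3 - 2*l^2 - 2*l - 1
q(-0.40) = -0.71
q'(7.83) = 518.46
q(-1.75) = -19.70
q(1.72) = 4.91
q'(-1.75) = 32.56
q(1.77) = 5.83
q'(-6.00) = 346.00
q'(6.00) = 298.00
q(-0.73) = -1.77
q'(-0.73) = 5.72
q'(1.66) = 16.16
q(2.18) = 16.22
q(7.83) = 1300.87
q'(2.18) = 32.05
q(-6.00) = -709.00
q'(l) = 9*l^2 - 4*l - 2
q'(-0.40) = 1.04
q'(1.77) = 19.12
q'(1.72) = 17.75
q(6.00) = 563.00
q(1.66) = 3.89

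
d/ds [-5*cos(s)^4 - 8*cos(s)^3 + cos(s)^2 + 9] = 2*(10*cos(s)^2 + 12*cos(s) - 1)*sin(s)*cos(s)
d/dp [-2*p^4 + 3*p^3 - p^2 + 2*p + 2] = -8*p^3 + 9*p^2 - 2*p + 2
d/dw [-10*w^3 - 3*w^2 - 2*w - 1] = -30*w^2 - 6*w - 2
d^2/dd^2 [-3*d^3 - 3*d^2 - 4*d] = -18*d - 6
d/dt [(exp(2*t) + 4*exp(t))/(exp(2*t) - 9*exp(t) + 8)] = (-13*exp(2*t) + 16*exp(t) + 32)*exp(t)/(exp(4*t) - 18*exp(3*t) + 97*exp(2*t) - 144*exp(t) + 64)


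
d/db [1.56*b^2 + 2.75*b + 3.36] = 3.12*b + 2.75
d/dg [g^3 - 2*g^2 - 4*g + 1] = 3*g^2 - 4*g - 4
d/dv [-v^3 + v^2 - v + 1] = -3*v^2 + 2*v - 1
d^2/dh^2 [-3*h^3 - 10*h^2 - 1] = -18*h - 20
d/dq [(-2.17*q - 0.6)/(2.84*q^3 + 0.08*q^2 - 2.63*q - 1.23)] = (12.3256*q^3 + 5.2856*q^2 + 0.096*q + 1.0911)/(8.0656*q^6 + 0.4544*q^5 - 14.932*q^4 - 7.4072*q^3 + 6.7201*q^2 + 6.4698*q + 1.5129)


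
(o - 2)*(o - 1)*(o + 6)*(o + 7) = o^4 + 10*o^3 + 5*o^2 - 100*o + 84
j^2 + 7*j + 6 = (j + 1)*(j + 6)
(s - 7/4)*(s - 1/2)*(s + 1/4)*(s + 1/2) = s^4 - 3*s^3/2 - 11*s^2/16 + 3*s/8 + 7/64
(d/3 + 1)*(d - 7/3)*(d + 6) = d^3/3 + 20*d^2/9 - d - 14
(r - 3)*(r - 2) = r^2 - 5*r + 6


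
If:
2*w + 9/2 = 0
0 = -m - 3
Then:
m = -3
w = -9/4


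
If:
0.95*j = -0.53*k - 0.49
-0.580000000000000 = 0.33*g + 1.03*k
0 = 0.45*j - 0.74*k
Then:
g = -1.03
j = -0.39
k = -0.23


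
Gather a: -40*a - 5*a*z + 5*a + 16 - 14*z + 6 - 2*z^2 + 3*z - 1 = a*(-5*z - 35) - 2*z^2 - 11*z + 21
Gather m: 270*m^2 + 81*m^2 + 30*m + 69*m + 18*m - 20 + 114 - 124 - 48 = 351*m^2 + 117*m - 78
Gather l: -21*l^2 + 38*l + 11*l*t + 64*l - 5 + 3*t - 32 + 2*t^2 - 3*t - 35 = -21*l^2 + l*(11*t + 102) + 2*t^2 - 72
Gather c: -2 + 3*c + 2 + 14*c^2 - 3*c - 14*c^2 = 0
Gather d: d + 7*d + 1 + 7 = 8*d + 8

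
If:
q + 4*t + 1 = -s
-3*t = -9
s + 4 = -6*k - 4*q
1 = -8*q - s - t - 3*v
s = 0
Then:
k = 8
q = -13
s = 0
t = 3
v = 100/3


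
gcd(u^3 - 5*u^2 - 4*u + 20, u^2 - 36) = 1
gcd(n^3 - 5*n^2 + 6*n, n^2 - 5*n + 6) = n^2 - 5*n + 6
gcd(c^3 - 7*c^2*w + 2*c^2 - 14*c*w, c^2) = c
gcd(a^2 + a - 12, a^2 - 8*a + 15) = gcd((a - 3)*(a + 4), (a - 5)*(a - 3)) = a - 3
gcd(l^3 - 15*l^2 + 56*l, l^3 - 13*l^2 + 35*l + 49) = l - 7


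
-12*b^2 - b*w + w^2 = (-4*b + w)*(3*b + w)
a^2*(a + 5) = a^3 + 5*a^2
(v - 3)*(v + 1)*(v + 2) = v^3 - 7*v - 6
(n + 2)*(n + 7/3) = n^2 + 13*n/3 + 14/3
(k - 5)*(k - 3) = k^2 - 8*k + 15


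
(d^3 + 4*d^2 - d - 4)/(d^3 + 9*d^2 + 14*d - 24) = (d + 1)/(d + 6)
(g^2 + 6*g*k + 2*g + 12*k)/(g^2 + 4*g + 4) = (g + 6*k)/(g + 2)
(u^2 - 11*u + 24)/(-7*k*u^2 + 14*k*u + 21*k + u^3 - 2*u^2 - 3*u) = (u - 8)/(-7*k*u - 7*k + u^2 + u)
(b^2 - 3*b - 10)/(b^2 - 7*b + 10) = (b + 2)/(b - 2)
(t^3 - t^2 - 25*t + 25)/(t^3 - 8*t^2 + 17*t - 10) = (t + 5)/(t - 2)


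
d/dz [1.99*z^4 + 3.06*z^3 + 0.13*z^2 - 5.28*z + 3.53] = 7.96*z^3 + 9.18*z^2 + 0.26*z - 5.28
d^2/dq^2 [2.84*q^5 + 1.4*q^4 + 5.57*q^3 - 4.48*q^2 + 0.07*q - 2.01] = 56.8*q^3 + 16.8*q^2 + 33.42*q - 8.96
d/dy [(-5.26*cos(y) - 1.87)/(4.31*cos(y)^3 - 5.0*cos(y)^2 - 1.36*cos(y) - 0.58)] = (-45.3412*cos(y)^3 + 2.1209*cos(y)^2 + 18.7*cos(y) - 0.5076)*sin(y)/(18.5761*cos(y)^6 - 43.1*cos(y)^5 + 13.2768*cos(y)^4 + 8.6004*cos(y)^3 + 7.6496*cos(y)^2 + 1.5776*cos(y) + 0.3364)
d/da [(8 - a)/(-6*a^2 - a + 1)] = (6*a^2 + a - (a - 8)*(12*a + 1) - 1)/(6*a^2 + a - 1)^2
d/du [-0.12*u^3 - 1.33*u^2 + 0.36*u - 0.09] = -0.36*u^2 - 2.66*u + 0.36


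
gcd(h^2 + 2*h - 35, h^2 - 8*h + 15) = h - 5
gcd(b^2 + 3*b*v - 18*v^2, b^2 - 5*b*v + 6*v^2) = -b + 3*v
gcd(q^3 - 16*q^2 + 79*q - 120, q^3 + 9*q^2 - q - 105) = q - 3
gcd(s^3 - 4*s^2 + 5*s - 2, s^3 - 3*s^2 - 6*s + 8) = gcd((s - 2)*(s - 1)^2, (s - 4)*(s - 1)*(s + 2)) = s - 1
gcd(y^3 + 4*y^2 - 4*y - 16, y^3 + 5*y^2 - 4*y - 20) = y^2 - 4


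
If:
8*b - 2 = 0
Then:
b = 1/4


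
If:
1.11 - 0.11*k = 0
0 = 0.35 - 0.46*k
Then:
No Solution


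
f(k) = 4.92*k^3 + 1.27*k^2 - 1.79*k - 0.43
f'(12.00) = 2154.13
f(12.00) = 8662.73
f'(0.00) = -1.79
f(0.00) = -0.43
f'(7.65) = 881.43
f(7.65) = 2262.87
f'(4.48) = 305.83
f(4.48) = 459.42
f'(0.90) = 12.45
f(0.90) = 2.57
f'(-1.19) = 16.09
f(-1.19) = -4.79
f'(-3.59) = 179.32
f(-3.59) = -205.28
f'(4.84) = 356.27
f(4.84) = 578.49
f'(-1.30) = 19.85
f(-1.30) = -6.77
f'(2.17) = 73.23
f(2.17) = 51.94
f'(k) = 14.76*k^2 + 2.54*k - 1.79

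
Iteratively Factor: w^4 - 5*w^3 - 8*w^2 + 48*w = (w + 3)*(w^3 - 8*w^2 + 16*w) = (w - 4)*(w + 3)*(w^2 - 4*w) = (w - 4)^2*(w + 3)*(w)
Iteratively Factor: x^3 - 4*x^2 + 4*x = (x - 2)*(x^2 - 2*x) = (x - 2)^2*(x)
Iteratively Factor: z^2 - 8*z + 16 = (z - 4)*(z - 4)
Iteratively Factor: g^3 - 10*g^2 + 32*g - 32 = (g - 2)*(g^2 - 8*g + 16) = (g - 4)*(g - 2)*(g - 4)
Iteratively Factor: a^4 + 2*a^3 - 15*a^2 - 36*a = (a + 3)*(a^3 - a^2 - 12*a) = (a - 4)*(a + 3)*(a^2 + 3*a) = (a - 4)*(a + 3)^2*(a)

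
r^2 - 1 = (r - 1)*(r + 1)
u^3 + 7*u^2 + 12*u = u*(u + 3)*(u + 4)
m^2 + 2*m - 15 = (m - 3)*(m + 5)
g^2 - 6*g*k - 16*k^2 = (g - 8*k)*(g + 2*k)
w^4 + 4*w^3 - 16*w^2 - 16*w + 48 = (w - 2)^2*(w + 2)*(w + 6)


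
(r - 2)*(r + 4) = r^2 + 2*r - 8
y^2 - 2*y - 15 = (y - 5)*(y + 3)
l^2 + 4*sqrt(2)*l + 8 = (l + 2*sqrt(2))^2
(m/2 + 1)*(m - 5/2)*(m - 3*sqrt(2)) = m^3/2 - 3*sqrt(2)*m^2/2 - m^2/4 - 5*m/2 + 3*sqrt(2)*m/4 + 15*sqrt(2)/2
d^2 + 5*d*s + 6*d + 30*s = (d + 6)*(d + 5*s)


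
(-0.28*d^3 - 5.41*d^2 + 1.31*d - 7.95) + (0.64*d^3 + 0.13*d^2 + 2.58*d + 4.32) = 0.36*d^3 - 5.28*d^2 + 3.89*d - 3.63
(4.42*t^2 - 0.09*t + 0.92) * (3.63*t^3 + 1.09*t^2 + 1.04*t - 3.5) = 16.0446*t^5 + 4.4911*t^4 + 7.8383*t^3 - 14.5608*t^2 + 1.2718*t - 3.22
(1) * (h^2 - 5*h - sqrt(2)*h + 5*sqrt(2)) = h^2 - 5*h - sqrt(2)*h + 5*sqrt(2)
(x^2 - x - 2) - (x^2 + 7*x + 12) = -8*x - 14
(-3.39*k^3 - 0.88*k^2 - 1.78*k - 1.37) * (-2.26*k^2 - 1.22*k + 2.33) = 7.6614*k^5 + 6.1246*k^4 - 2.8023*k^3 + 3.2174*k^2 - 2.476*k - 3.1921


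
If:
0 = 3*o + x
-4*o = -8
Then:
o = 2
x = -6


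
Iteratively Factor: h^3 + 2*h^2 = (h + 2)*(h^2) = h*(h + 2)*(h)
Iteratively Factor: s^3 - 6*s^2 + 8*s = (s - 4)*(s^2 - 2*s) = s*(s - 4)*(s - 2)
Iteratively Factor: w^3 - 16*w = (w - 4)*(w^2 + 4*w) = w*(w - 4)*(w + 4)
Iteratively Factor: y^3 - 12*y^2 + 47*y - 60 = (y - 4)*(y^2 - 8*y + 15) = (y - 4)*(y - 3)*(y - 5)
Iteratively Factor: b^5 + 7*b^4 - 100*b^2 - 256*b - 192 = (b + 3)*(b^4 + 4*b^3 - 12*b^2 - 64*b - 64) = (b + 2)*(b + 3)*(b^3 + 2*b^2 - 16*b - 32) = (b - 4)*(b + 2)*(b + 3)*(b^2 + 6*b + 8) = (b - 4)*(b + 2)^2*(b + 3)*(b + 4)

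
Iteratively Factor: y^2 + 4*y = (y + 4)*(y)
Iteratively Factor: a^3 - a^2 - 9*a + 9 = (a + 3)*(a^2 - 4*a + 3) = (a - 3)*(a + 3)*(a - 1)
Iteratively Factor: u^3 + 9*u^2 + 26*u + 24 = (u + 3)*(u^2 + 6*u + 8) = (u + 2)*(u + 3)*(u + 4)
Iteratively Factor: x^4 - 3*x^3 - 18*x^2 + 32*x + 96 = (x - 4)*(x^3 + x^2 - 14*x - 24) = (x - 4)*(x + 3)*(x^2 - 2*x - 8) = (x - 4)*(x + 2)*(x + 3)*(x - 4)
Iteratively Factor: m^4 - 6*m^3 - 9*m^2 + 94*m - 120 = (m - 5)*(m^3 - m^2 - 14*m + 24) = (m - 5)*(m + 4)*(m^2 - 5*m + 6) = (m - 5)*(m - 3)*(m + 4)*(m - 2)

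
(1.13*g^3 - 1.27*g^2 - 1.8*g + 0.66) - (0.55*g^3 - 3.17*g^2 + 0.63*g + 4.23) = 0.58*g^3 + 1.9*g^2 - 2.43*g - 3.57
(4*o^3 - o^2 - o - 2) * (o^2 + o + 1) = 4*o^5 + 3*o^4 + 2*o^3 - 4*o^2 - 3*o - 2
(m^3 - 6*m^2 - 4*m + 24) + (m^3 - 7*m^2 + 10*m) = 2*m^3 - 13*m^2 + 6*m + 24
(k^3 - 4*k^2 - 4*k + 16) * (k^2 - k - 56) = k^5 - 5*k^4 - 56*k^3 + 244*k^2 + 208*k - 896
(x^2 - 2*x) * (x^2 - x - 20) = x^4 - 3*x^3 - 18*x^2 + 40*x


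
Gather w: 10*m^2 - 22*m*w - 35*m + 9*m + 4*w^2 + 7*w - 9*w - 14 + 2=10*m^2 - 26*m + 4*w^2 + w*(-22*m - 2) - 12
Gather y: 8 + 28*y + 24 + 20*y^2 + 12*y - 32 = 20*y^2 + 40*y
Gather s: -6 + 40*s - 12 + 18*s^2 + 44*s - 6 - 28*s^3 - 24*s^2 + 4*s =-28*s^3 - 6*s^2 + 88*s - 24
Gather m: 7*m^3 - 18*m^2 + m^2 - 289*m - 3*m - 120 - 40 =7*m^3 - 17*m^2 - 292*m - 160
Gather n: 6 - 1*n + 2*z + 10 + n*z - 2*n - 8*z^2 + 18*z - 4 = n*(z - 3) - 8*z^2 + 20*z + 12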